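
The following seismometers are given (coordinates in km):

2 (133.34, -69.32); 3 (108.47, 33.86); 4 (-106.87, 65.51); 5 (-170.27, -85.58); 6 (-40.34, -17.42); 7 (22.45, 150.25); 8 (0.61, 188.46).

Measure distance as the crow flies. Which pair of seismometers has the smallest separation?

Pairwise distances:
2–3: √((-24.87)² + (103.18)²) = √(618.5169 + 10646.1124) = 106.13 km
2–4: √((-240.21)² + (134.83)²) = √(57700.8441 + 18179.1289) = 275.46 km
2–5: √((-303.61)² + (-16.26)²) = √(92179.0321 + 264.3876) = 304.05 km
2–6: √((-173.68)² + (51.90)²) = √(30164.7424 + 2693.6100) = 181.27 km
2–7: √((-110.89)² + (219.57)²) = √(12296.5921 + 48210.9849) = 245.98 km
2–8: √((-132.73)² + (257.78)²) = √(17617.2529 + 66450.5284) = 289.94 km
3–4: √((-215.34)² + (31.65)²) = √(46371.3156 + 1001.7225) = 217.65 km
3–5: √((-278.74)² + (-119.44)²) = √(77695.9876 + 14265.9136) = 303.25 km
3–6: √((-148.81)² + (-51.28)²) = √(22144.4161 + 2629.6384) = 157.40 km
3–7: √((-86.02)² + (116.39)²) = √(7399.4404 + 13546.6321) = 144.73 km
3–8: √((-107.86)² + (154.60)²) = √(11633.7796 + 23901.1600) = 188.51 km
4–5: √((-63.40)² + (-151.09)²) = √(4019.5600 + 22828.1881) = 163.85 km
4–6: √((66.53)² + (-82.93)²) = √(4426.2409 + 6877.3849) = 106.32 km
4–7: √((129.32)² + (84.74)²) = √(16723.6624 + 7180.8676) = 154.61 km
4–8: √((107.48)² + (122.95)²) = √(11551.9504 + 15116.7025) = 163.31 km
5–6: √((129.93)² + (68.16)²) = √(16881.8049 + 4645.7856) = 146.72 km
5–7: √((192.72)² + (235.83)²) = √(37140.9984 + 55615.7889) = 304.56 km
5–8: √((170.88)² + (274.04)²) = √(29199.9744 + 75097.9216) = 322.95 km
6–7: √((62.79)² + (167.67)²) = √(3942.5841 + 28113.2289) = 179.04 km
6–8: √((40.95)² + (205.88)²) = √(1676.9025 + 42386.5744) = 209.91 km
7–8: √((-21.84)² + (38.21)²) = √(476.9856 + 1460.0041) = 44.01 km
Closest pair: 7–8 at 44.01 km.

7 and 8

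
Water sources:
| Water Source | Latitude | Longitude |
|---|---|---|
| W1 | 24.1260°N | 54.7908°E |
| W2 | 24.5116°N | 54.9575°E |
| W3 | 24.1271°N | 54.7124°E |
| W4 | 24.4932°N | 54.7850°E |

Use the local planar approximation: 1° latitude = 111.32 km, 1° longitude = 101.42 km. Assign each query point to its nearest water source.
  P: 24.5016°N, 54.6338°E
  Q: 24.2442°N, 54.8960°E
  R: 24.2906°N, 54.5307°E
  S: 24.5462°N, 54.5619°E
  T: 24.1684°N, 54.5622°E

P→W4; Q→W1; R→W3; S→W4; T→W3

P at 24.5016°N, 54.6338°E:
  W1: √((-0.3756·111.32)² + (0.1570·101.42)²) = √(1748.225950 + 253.540018) = 44.7411 km
  W2: √((0.0100·111.32)² + (0.3237·101.42)²) = √(1.239214 + 1077.786182) = 32.8485 km
  W3: √((-0.3745·111.32)² + (0.0786·101.42)²) = √(1738.001070 + 63.546598) = 42.4446 km
  W4: √((-0.0084·111.32)² + (0.1512·101.42)²) = √(0.874390 + 235.153147) = 15.3632 km
  → nearest: W4 (15.3632 km)
Q at 24.2442°N, 54.8960°E:
  W1: √((-0.1182·111.32)² + (-0.1052·101.42)²) = √(173.133596 + 113.835755) = 16.9402 km
  W2: √((0.2674·111.32)² + (0.0615·101.42)²) = √(886.072384 + 38.904286) = 30.4134 km
  W3: √((-0.1171·111.32)² + (-0.1836·101.42)²) = √(169.926137 + 346.730915) = 22.7301 km
  W4: √((0.2490·111.32)² + (-0.1110·101.42)²) = √(768.325221 + 126.734008) = 29.9175 km
  → nearest: W1 (16.9402 km)
R at 24.2906°N, 54.5307°E:
  W1: √((-0.1646·111.32)² + (0.2601·101.42)²) = √(335.742297 + 695.869684) = 32.1187 km
  W2: √((0.2210·111.32)² + (0.4268·101.42)²) = √(605.244627 + 1873.682644) = 49.7888 km
  W3: √((-0.1635·111.32)² + (0.1817·101.42)²) = √(331.269849 + 339.591700) = 25.9010 km
  W4: √((0.2026·111.32)² + (0.2543·101.42)²) = √(508.657295 + 665.181149) = 34.2613 km
  → nearest: W3 (25.9010 km)
S at 24.5462°N, 54.5619°E:
  W1: √((-0.4202·111.32)² + (0.2289·101.42)²) = √(2188.056295 + 538.937989) = 52.2206 km
  W2: √((-0.0346·111.32)² + (0.3956·101.42)²) = √(14.835377 + 1609.754984) = 40.3062 km
  W3: √((-0.4191·111.32)² + (0.1505·101.42)²) = √(2176.615497 + 232.980843) = 49.0876 km
  W4: √((-0.0530·111.32)² + (0.2231·101.42)²) = √(34.809528 + 511.972169) = 23.3834 km
  → nearest: W4 (23.3834 km)
T at 24.1684°N, 54.5622°E:
  W1: √((-0.0424·111.32)² + (0.2286·101.42)²) = √(22.278098 + 537.526234) = 23.6602 km
  W2: √((0.3432·111.32)² + (0.3953·101.42)²) = √(1459.623859 + 1607.314420) = 55.3799 km
  W3: √((-0.0413·111.32)² + (0.1502·101.42)²) = √(21.137153 + 232.052941) = 15.9119 km
  W4: √((0.3248·111.32)² + (0.2228·101.42)²) = √(1307.309558 + 510.596208) = 42.6369 km
  → nearest: W3 (15.9119 km)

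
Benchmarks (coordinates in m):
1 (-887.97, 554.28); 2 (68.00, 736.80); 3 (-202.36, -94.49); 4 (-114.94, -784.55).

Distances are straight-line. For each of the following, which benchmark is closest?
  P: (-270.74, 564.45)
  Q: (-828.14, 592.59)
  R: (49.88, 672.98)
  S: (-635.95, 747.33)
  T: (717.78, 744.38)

P→2; Q→1; R→2; S→1; T→2

P at (-270.74, 564.45):
  1: √((-617.23)² + (-10.17)²) = √(380972.8729 + 103.4289) = 617.31 m
  2: √((338.74)² + (172.35)²) = √(114744.7876 + 29704.5225) = 380.06 m
  3: √((68.38)² + (-658.94)²) = √(4675.8244 + 434201.9236) = 662.48 m
  4: √((155.80)² + (-1349.00)²) = √(24273.6400 + 1819801.0000) = 1357.97 m
  → nearest: 2 (380.06 m)
Q at (-828.14, 592.59):
  1: √((-59.83)² + (-38.31)²) = √(3579.6289 + 1467.6561) = 71.04 m
  2: √((896.14)² + (144.21)²) = √(803066.8996 + 20796.5241) = 907.67 m
  3: √((625.78)² + (-687.08)²) = √(391600.6084 + 472078.9264) = 929.34 m
  4: √((713.20)² + (-1377.14)²) = √(508654.2400 + 1896514.5796) = 1550.86 m
  → nearest: 1 (71.04 m)
R at (49.88, 672.98):
  1: √((-937.85)² + (-118.70)²) = √(879562.6225 + 14089.6900) = 945.33 m
  2: √((18.12)² + (63.82)²) = √(328.3344 + 4072.9924) = 66.34 m
  3: √((-252.24)² + (-767.47)²) = √(63625.0176 + 589010.2009) = 807.86 m
  4: √((-164.82)² + (-1457.53)²) = √(27165.6324 + 2124393.7009) = 1466.82 m
  → nearest: 2 (66.34 m)
S at (-635.95, 747.33):
  1: √((-252.02)² + (-193.05)²) = √(63514.0804 + 37268.3025) = 317.46 m
  2: √((703.95)² + (-10.53)²) = √(495545.6025 + 110.8809) = 704.03 m
  3: √((433.59)² + (-841.82)²) = √(188000.2881 + 708660.9124) = 946.92 m
  4: √((521.01)² + (-1531.88)²) = √(271451.4201 + 2346656.3344) = 1618.06 m
  → nearest: 1 (317.46 m)
T at (717.78, 744.38):
  1: √((-1605.75)² + (-190.10)²) = √(2578433.0625 + 36138.0100) = 1616.96 m
  2: √((-649.78)² + (-7.58)²) = √(422214.0484 + 57.4564) = 649.82 m
  3: √((-920.14)² + (-838.87)²) = √(846657.6196 + 703702.8769) = 1245.13 m
  4: √((-832.72)² + (-1528.93)²) = √(693422.5984 + 2337626.9449) = 1740.99 m
  → nearest: 2 (649.82 m)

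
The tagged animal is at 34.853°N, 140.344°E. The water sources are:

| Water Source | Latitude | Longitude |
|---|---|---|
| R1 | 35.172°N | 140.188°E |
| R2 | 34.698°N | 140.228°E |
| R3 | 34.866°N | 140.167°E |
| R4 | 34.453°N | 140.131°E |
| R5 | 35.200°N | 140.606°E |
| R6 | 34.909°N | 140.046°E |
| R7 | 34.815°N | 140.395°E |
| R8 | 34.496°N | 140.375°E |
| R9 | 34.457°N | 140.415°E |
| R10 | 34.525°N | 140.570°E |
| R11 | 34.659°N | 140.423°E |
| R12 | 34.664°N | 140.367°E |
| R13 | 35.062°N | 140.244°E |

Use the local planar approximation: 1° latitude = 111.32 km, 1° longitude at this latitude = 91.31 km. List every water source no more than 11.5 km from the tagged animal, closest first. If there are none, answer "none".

Distances from 34.853°N, 140.344°E:
R1: 38.261 km
R2: 20.246 km
R3: 16.227 km
R4: 48.590 km
R5: 45.436 km
R6: 27.915 km
R7: 6.291 km
R8: 39.842 km
R9: 44.557 km
R10: 41.941 km
R11: 22.769 km
R12: 21.144 km
R13: 24.994 km
Threshold 11.5 km: R7 (6.291 km) is within range.

R7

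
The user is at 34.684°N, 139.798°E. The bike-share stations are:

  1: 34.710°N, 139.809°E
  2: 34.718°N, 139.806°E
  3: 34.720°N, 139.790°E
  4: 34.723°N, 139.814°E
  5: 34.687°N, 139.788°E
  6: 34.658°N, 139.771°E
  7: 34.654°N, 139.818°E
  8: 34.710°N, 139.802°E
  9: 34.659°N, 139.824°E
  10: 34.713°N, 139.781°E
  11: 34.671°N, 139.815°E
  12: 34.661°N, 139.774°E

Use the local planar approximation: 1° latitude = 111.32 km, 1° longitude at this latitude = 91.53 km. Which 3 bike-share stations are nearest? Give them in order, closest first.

5, 11, 8

Distances from 34.684°N, 139.798°E:
1: 3.064 km
2: 3.855 km
3: 4.074 km
4: 4.582 km
5: 0.974 km
6: 3.806 km
7: 3.808 km
8: 2.917 km
9: 3.662 km
10: 3.584 km
11: 2.125 km
12: 3.374 km
Sorted: 5 (0.974 km) < 11 (2.125 km) < 8 (2.917 km) < 1 (3.064 km) < 12 (3.374 km) < …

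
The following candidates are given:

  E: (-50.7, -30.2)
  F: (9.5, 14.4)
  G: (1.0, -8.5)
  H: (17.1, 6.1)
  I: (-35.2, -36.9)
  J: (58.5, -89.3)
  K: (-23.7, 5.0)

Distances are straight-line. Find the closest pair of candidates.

Pairwise distances:
E–F: √((60.2)² + (44.6)²) = √(3624.040 + 1989.160) = 74.9
E–G: √((51.7)² + (21.7)²) = √(2672.890 + 470.890) = 56.1
E–H: √((67.8)² + (36.3)²) = √(4596.840 + 1317.690) = 76.9
E–I: √((15.5)² + (-6.7)²) = √(240.250 + 44.890) = 16.9
E–J: √((109.2)² + (-59.1)²) = √(11924.640 + 3492.810) = 124.2
E–K: √((27.0)² + (35.2)²) = √(729.000 + 1239.040) = 44.4
F–G: √((-8.5)² + (-22.9)²) = √(72.250 + 524.410) = 24.4
F–H: √((7.6)² + (-8.3)²) = √(57.760 + 68.890) = 11.3
F–I: √((-44.7)² + (-51.3)²) = √(1998.090 + 2631.690) = 68.0
F–J: √((49.0)² + (-103.7)²) = √(2401.000 + 10753.690) = 114.7
F–K: √((-33.2)² + (-9.4)²) = √(1102.240 + 88.360) = 34.5
G–H: √((16.1)² + (14.6)²) = √(259.210 + 213.160) = 21.7
G–I: √((-36.2)² + (-28.4)²) = √(1310.440 + 806.560) = 46.0
G–J: √((57.5)² + (-80.8)²) = √(3306.250 + 6528.640) = 99.2
G–K: √((-24.7)² + (13.5)²) = √(610.090 + 182.250) = 28.1
H–I: √((-52.3)² + (-43.0)²) = √(2735.290 + 1849.000) = 67.7
H–J: √((41.4)² + (-95.4)²) = √(1713.960 + 9101.160) = 104.0
H–K: √((-40.8)² + (-1.1)²) = √(1664.640 + 1.210) = 40.8
I–J: √((93.7)² + (-52.4)²) = √(8779.690 + 2745.760) = 107.4
I–K: √((11.5)² + (41.9)²) = √(132.250 + 1755.610) = 43.4
J–K: √((-82.2)² + (94.3)²) = √(6756.840 + 8892.490) = 125.1
Closest pair: F–H at 11.3.

F and H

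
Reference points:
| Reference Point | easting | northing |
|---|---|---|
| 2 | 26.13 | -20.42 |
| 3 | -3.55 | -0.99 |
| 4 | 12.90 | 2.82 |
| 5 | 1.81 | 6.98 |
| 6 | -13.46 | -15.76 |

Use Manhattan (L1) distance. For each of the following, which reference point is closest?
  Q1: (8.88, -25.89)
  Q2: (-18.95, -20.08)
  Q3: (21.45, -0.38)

Q1 at (8.88, -25.89):
  2: 22.72
  3: 37.33
  4: 32.73
  5: 39.94
  6: 32.47
  → nearest: 2 (22.72)
Q2 at (-18.95, -20.08):
  2: 45.42
  3: 34.49
  4: 54.75
  5: 47.82
  6: 9.81
  → nearest: 6 (9.81)
Q3 at (21.45, -0.38):
  2: 24.72
  3: 25.61
  4: 11.75
  5: 27.00
  6: 50.29
  → nearest: 4 (11.75)

Q1→2; Q2→6; Q3→4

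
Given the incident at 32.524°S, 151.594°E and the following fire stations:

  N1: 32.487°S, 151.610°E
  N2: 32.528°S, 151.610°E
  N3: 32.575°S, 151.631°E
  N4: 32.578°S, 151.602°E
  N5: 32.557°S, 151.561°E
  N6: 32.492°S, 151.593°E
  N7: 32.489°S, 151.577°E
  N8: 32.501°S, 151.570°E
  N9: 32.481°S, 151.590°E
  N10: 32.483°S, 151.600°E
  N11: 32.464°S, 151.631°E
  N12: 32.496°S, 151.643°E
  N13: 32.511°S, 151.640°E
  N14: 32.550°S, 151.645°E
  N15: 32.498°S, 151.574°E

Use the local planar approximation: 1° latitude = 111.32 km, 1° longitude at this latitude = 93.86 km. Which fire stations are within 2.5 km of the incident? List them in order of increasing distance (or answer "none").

N2

Distances from 32.524°S, 151.594°E:
N1: √((0.037·111.32)² + (0.016·93.86)²) = √(16.96484 + 2.25528) = 4.384 km
N2: √((-0.004·111.32)² + (0.016·93.86)²) = √(0.19827 + 2.25528) = 1.566 km
N3: √((-0.051·111.32)² + (0.037·93.86)²) = √(32.23196 + 12.06048) = 6.655 km
N4: √((-0.054·111.32)² + (0.008·93.86)²) = √(36.13549 + 0.56382) = 6.058 km
N5: √((-0.033·111.32)² + (-0.033·93.86)²) = √(13.49504 + 9.59376) = 4.805 km
N6: √((0.032·111.32)² + (-0.001·93.86)²) = √(12.68955 + 0.00881) = 3.563 km
N7: √((0.035·111.32)² + (-0.017·93.86)²) = √(15.18037 + 2.54600) = 4.210 km
N8: √((0.023·111.32)² + (-0.024·93.86)²) = √(6.55544 + 5.07439) = 3.410 km
N9: √((0.043·111.32)² + (-0.004·93.86)²) = √(22.91307 + 0.14096) = 4.801 km
N10: √((0.041·111.32)² + (0.006·93.86)²) = √(20.83119 + 0.31715) = 4.599 km
N11: √((0.060·111.32)² + (0.037·93.86)²) = √(44.61171 + 12.06048) = 7.528 km
N12: √((0.028·111.32)² + (0.049·93.86)²) = √(9.71544 + 21.15209) = 5.556 km
N13: √((0.013·111.32)² + (0.046·93.86)²) = √(2.09427 + 18.64132) = 4.554 km
N14: √((-0.026·111.32)² + (0.051·93.86)²) = √(8.37709 + 22.91403) = 5.594 km
N15: √((0.026·111.32)² + (-0.020·93.86)²) = √(8.37709 + 3.52388) = 3.450 km
Threshold 2.5 km: N2 (1.566 km) is within range.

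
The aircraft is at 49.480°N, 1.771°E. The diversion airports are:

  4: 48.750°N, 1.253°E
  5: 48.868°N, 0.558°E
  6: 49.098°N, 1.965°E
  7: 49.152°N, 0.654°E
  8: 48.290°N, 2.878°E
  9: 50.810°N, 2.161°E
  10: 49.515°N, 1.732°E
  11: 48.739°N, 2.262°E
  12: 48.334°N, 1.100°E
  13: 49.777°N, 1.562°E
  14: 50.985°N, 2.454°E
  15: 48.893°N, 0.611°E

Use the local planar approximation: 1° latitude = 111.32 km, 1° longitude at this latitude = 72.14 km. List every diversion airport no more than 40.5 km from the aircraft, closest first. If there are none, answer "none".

10, 13

Distances from 49.480°N, 1.771°E:
4: 89.444 km
5: 110.899 km
6: 44.768 km
7: 88.467 km
8: 154.680 km
9: 150.705 km
10: 4.806 km
11: 89.771 km
12: 136.448 km
13: 36.338 km
14: 174.632 km
15: 106.173 km
Threshold 40.5 km: 10 (4.806 km), 13 (36.338 km) are within range.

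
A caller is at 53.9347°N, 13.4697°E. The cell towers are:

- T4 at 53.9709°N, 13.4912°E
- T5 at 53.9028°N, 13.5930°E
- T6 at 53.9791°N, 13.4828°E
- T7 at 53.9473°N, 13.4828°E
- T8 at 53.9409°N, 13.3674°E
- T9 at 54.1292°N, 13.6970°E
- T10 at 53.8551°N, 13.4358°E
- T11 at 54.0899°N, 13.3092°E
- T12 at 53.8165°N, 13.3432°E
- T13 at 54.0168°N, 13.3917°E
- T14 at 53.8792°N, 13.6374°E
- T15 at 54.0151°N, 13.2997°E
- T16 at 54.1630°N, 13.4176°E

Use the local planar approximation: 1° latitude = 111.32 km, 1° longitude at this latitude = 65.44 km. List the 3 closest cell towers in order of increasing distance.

Distances from 53.9347°N, 13.4697°E:
T4: 4.2683 km
T5: 8.8156 km
T6: 5.0164 km
T7: 1.6439 km
T8: 6.7300 km
T9: 26.2688 km
T10: 9.1345 km
T11: 20.2189 km
T12: 15.5455 km
T13: 10.4682 km
T14: 12.5939 km
T15: 14.2782 km
T16: 25.6420 km
Sorted: T7 (1.6439 km) < T4 (4.2683 km) < T6 (5.0164 km) < T8 (6.7300 km) < T5 (8.8156 km) < …

T7, T4, T6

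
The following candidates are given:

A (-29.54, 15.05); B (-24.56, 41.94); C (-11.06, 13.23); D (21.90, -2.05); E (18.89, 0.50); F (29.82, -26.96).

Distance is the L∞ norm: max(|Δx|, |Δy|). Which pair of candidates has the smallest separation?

Pairwise distances:
A–B: 26.89
A–C: 18.48
A–D: 51.44
A–E: 48.43
A–F: 59.36
B–C: 28.71
B–D: 46.46
B–E: 43.45
B–F: 68.90
C–D: 32.96
C–E: 29.95
C–F: 40.88
D–E: 3.01
D–F: 24.91
E–F: 27.46
Closest pair: D–E at 3.01.

D and E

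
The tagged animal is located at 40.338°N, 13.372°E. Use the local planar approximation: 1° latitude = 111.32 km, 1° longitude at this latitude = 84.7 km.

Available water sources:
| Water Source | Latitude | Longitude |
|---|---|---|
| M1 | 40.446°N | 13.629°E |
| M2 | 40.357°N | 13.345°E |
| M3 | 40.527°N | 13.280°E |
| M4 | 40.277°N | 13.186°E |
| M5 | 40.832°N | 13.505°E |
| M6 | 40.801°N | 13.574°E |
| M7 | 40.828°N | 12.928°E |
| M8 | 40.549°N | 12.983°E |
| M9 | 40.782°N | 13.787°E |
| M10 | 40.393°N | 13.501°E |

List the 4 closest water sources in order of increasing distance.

Distances from 40.338°N, 13.372°E:
M1: 24.867 km
M2: 3.115 km
M3: 22.436 km
M4: 17.155 km
M5: 56.134 km
M6: 54.307 km
M7: 66.254 km
M8: 40.464 km
M9: 60.651 km
M10: 12.525 km
Sorted: M2 (3.115 km) < M10 (12.525 km) < M4 (17.155 km) < M3 (22.436 km) < M1 (24.867 km) < M8 (40.464 km) < …

M2, M10, M4, M3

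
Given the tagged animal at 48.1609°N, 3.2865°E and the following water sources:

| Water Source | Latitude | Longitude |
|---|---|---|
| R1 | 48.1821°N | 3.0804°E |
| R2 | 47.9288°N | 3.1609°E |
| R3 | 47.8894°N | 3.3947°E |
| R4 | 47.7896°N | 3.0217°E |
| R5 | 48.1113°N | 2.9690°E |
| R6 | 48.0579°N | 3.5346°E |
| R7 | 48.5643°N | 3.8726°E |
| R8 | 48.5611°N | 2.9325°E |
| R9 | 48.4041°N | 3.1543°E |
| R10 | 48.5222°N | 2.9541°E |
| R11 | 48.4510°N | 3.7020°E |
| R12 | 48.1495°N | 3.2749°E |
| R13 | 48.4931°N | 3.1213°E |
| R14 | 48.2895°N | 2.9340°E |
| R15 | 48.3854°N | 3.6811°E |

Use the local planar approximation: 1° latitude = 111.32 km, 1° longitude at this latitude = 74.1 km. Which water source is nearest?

Distances from 48.1609°N, 3.2865°E:
R1: √((0.0212·111.32)² + (-0.2061·74.1)²) = √(5.569524 + 233.234289) = 15.4533 km
R2: √((-0.2321·111.32)² + (-0.1256·74.1)²) = √(667.569792 + 86.619504) = 27.4625 km
R3: √((-0.2715·111.32)² + (0.1082·74.1)²) = √(913.452699 + 64.282230) = 31.2688 km
R4: √((-0.3713·111.32)² + (-0.2648·74.1)²) = √(1708.426478 + 385.010326) = 45.7541 km
R5: √((-0.0496·111.32)² + (-0.3175·74.1)²) = √(30.486653 + 553.507966) = 24.1660 km
R6: √((-0.1030·111.32)² + (0.2481·74.1)²) = √(131.468239 + 337.979177) = 21.6667 km
R7: √((0.4034·111.32)² + (0.5861·74.1)²) = √(2016.592664 + 1886.165769) = 62.4721 km
R8: √((0.4002·111.32)² + (-0.3540·74.1)²) = √(1984.726022 + 688.086346) = 51.6992 km
R9: √((0.2432·111.32)² + (-0.1322·74.1)²) = √(732.948629 + 95.962008) = 28.7908 km
R10: √((0.3613·111.32)² + (-0.3324·74.1)²) = √(1617.641643 + 606.678279) = 47.1627 km
R11: √((0.2901·111.32)² + (0.4155·74.1)²) = √(1042.898044 + 947.934811) = 44.6188 km
R12: √((-0.0114·111.32)² + (-0.0116·74.1)²) = √(1.610483 + 0.738843) = 1.5328 km
R13: √((0.3322·111.32)² + (-0.1652·74.1)²) = √(1367.557676 + 149.849915) = 38.9539 km
R14: √((0.1286·111.32)² + (-0.3525·74.1)²) = √(204.940755 + 682.267460) = 29.7860 km
R15: √((0.2245·111.32)² + (0.3946·74.1)²) = √(624.567075 + 854.969413) = 38.4647 km
Minimum: R12 at 1.5328 km.

R12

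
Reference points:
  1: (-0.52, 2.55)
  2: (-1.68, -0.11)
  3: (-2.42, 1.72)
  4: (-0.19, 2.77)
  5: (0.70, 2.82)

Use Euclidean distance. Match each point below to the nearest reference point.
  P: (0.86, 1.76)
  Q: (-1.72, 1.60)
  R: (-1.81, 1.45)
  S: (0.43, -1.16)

P at (0.86, 1.76):
  1: √((-1.38)² + (0.79)²) = √(1.9044 + 0.6241) = 1.59
  2: √((-2.54)² + (-1.87)²) = √(6.4516 + 3.4969) = 3.15
  3: √((-3.28)² + (-0.04)²) = √(10.7584 + 0.0016) = 3.28
  4: √((-1.05)² + (1.01)²) = √(1.1025 + 1.0201) = 1.46
  5: √((-0.16)² + (1.06)²) = √(0.0256 + 1.1236) = 1.07
  → nearest: 5 (1.07)
Q at (-1.72, 1.60):
  1: √((1.20)² + (0.95)²) = √(1.4400 + 0.9025) = 1.53
  2: √((0.04)² + (-1.71)²) = √(0.0016 + 2.9241) = 1.71
  3: √((-0.70)² + (0.12)²) = √(0.4900 + 0.0144) = 0.71
  4: √((1.53)² + (1.17)²) = √(2.3409 + 1.3689) = 1.93
  5: √((2.42)² + (1.22)²) = √(5.8564 + 1.4884) = 2.71
  → nearest: 3 (0.71)
R at (-1.81, 1.45):
  1: √((1.29)² + (1.10)²) = √(1.6641 + 1.2100) = 1.70
  2: √((0.13)² + (-1.56)²) = √(0.0169 + 2.4336) = 1.57
  3: √((-0.61)² + (0.27)²) = √(0.3721 + 0.0729) = 0.67
  4: √((1.62)² + (1.32)²) = √(2.6244 + 1.7424) = 2.09
  5: √((2.51)² + (1.37)²) = √(6.3001 + 1.8769) = 2.86
  → nearest: 3 (0.67)
S at (0.43, -1.16):
  1: √((-0.95)² + (3.71)²) = √(0.9025 + 13.7641) = 3.83
  2: √((-2.11)² + (1.05)²) = √(4.4521 + 1.1025) = 2.36
  3: √((-2.85)² + (2.88)²) = √(8.1225 + 8.2944) = 4.05
  4: √((-0.62)² + (3.93)²) = √(0.3844 + 15.4449) = 3.98
  5: √((0.27)² + (3.98)²) = √(0.0729 + 15.8404) = 3.99
  → nearest: 2 (2.36)

P→5; Q→3; R→3; S→2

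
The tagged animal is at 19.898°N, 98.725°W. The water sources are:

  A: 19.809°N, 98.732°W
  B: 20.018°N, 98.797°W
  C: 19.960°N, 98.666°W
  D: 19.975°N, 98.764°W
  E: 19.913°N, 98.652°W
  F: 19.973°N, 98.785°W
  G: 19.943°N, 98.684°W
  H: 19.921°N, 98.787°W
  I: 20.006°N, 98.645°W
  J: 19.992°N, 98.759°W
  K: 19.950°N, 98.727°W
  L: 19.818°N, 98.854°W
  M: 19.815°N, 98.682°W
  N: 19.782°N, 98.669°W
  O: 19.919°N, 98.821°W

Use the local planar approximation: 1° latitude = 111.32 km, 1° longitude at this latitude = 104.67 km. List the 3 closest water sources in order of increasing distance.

K, G, H

Distances from 19.898°N, 98.725°W:
A: √((-0.089·111.32)² + (-0.007·104.67)²) = √(98.15816 + 0.53683) = 9.935 km
B: √((0.120·111.32)² + (-0.072·104.67)²) = √(178.44685 + 56.79491) = 15.338 km
C: √((0.062·111.32)² + (0.059·104.67)²) = √(47.63540 + 38.13717) = 9.261 km
D: √((0.077·111.32)² + (-0.039·104.67)²) = √(73.47301 + 16.66379) = 9.494 km
E: √((0.015·111.32)² + (0.073·104.67)²) = √(2.78823 + 58.38351) = 7.821 km
F: √((0.075·111.32)² + (-0.060·104.67)²) = √(69.70580 + 39.44091) = 10.447 km
G: √((0.045·111.32)² + (0.041·104.67)²) = √(25.09409 + 18.41671) = 6.596 km
H: √((0.023·111.32)² + (-0.062·104.67)²) = √(6.55544 + 42.11413) = 6.976 km
I: √((0.108·111.32)² + (0.080·104.67)²) = √(144.54195 + 70.11718) = 14.651 km
J: √((0.094·111.32)² + (-0.034·104.67)²) = √(109.49697 + 12.66492) = 11.053 km
K: √((0.052·111.32)² + (-0.002·104.67)²) = √(33.50835 + 0.04382) = 5.792 km
L: √((-0.080·111.32)² + (-0.129·104.67)²) = √(79.30971 + 182.31562) = 16.175 km
M: √((-0.083·111.32)² + (0.043·104.67)²) = √(85.36947 + 20.25729) = 10.277 km
N: √((-0.116·111.32)² + (0.056·104.67)²) = √(166.74867 + 34.35742) = 14.181 km
O: √((0.021·111.32)² + (-0.096·104.67)²) = √(5.46493 + 100.96873) = 10.317 km
Sorted: K (5.792 km) < G (6.596 km) < H (6.976 km) < E (7.821 km) < C (9.261 km) < …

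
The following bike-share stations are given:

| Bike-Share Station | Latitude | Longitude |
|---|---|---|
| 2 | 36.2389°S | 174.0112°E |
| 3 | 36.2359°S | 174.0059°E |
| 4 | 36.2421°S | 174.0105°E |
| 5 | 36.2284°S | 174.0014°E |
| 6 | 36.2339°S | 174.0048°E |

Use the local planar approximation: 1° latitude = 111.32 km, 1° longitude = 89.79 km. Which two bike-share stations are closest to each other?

3 and 6

Pairwise distances:
2–3: 0.5814 km
2–4: 0.3617 km
2–5: 1.4631 km
2–6: 0.8000 km
3–4: 0.8043 km
3–5: 0.9275 km
3–6: 0.2436 km
4–5: 1.7302 km
4–6: 1.0465 km
5–6: 0.6842 km
Closest pair: 3–6 at 0.2436 km.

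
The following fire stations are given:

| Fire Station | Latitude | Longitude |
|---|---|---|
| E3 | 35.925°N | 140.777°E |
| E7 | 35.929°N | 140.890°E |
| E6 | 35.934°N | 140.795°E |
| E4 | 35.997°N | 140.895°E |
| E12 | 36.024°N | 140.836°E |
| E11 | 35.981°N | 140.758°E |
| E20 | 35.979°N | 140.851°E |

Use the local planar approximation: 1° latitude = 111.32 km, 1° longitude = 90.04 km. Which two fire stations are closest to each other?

E3 and E6

Pairwise distances:
E3–E6: 1.905 km
E4–E20: 4.440 km
E12–E20: 5.188 km
E4–E12: 6.104 km
E6–E11: 6.203 km
E3–E11: 6.464 km
E7–E20: 6.581 km
E6–E20: 7.108 km
E7–E4: 7.583 km
E11–E20: 8.377 km
E12–E11: 8.499 km
E7–E6: 8.572 km
E3–E20: 8.974 km
E3–E7: 10.184 km
E6–E12: 10.677 km
E6–E4: 11.413 km
E7–E12: 11.640 km
E3–E12: 12.234 km
E4–E11: 12.463 km
E7–E11: 13.220 km
E3–E4: 13.309 km
Closest pair: E3–E6 at 1.905 km.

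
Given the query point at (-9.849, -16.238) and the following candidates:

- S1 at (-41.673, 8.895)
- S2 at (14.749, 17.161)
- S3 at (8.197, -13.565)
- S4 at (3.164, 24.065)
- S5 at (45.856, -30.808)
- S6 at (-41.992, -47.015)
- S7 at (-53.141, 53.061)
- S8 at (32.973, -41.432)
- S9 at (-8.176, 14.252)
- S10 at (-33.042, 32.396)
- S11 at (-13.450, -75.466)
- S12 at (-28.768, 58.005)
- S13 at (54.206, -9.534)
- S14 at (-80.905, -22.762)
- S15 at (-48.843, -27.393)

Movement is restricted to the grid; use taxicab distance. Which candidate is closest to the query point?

Distances from (-9.849, -16.238):
S1: 56.957
S2: 57.997
S3: 20.719
S4: 53.316
S5: 70.275
S6: 62.920
S7: 112.591
S8: 68.016
S9: 32.163
S10: 71.827
S11: 62.829
S12: 93.162
S13: 70.759
S14: 77.580
S15: 50.149
Minimum: S3 at 20.719.

S3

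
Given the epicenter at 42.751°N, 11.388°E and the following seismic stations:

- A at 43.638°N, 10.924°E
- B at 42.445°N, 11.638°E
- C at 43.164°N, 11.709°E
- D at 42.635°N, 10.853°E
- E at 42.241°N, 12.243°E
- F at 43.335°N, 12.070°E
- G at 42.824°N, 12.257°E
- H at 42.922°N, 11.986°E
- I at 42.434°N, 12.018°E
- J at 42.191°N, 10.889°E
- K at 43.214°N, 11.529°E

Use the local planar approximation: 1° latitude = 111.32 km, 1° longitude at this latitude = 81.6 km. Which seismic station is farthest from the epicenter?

Distances from 42.751°N, 11.388°E:
A: √((0.887·111.32)² + (-0.464·81.6)²) = √(9749.75348 + 1433.56133) = 105.751 km
B: √((-0.306·111.32)² + (0.250·81.6)²) = √(1160.35065 + 416.16000) = 39.705 km
C: √((0.413·111.32)² + (0.321·81.6)²) = √(2113.71534 + 686.10468) = 52.913 km
D: √((-0.116·111.32)² + (-0.535·81.6)²) = √(166.74867 + 1905.84634) = 45.526 km
E: √((-0.510·111.32)² + (0.855·81.6)²) = √(3223.19624 + 4867.57382) = 89.949 km
F: √((0.584·111.32)² + (0.682·81.6)²) = √(4226.41452 + 3097.05606) = 85.577 km
G: √((0.073·111.32)² + (0.869·81.6)²) = √(66.03773 + 5028.28483) = 71.375 km
H: √((0.171·111.32)² + (0.598·81.6)²) = √(362.35864 + 2381.12769) = 52.378 km
I: √((-0.317·111.32)² + (0.630·81.6)²) = √(1245.27400 + 2642.78246) = 62.354 km
J: √((-0.560·111.32)² + (-0.499·81.6)²) = √(3886.17586 + 1657.98810) = 74.459 km
K: √((0.463·111.32)² + (0.141·81.6)²) = √(2656.49117 + 132.37883) = 52.810 km
Maximum: A at 105.751 km.

A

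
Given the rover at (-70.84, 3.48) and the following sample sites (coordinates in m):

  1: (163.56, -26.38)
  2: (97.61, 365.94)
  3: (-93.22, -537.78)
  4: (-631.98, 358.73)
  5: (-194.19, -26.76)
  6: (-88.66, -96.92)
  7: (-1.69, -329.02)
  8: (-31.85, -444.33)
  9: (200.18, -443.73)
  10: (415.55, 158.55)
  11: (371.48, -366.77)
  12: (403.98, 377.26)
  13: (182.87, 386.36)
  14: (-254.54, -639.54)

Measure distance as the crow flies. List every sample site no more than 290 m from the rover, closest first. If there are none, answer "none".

Distances from (-70.84, 3.48):
1: 236.29 m
2: 399.69 m
3: 541.72 m
4: 664.14 m
5: 127.00 m
6: 101.97 m
7: 339.61 m
8: 449.50 m
9: 522.92 m
10: 510.51 m
11: 576.83 m
12: 604.29 m
13: 459.31 m
14: 668.75 m
Threshold 290 m: 6 (101.97 m), 5 (127.00 m), 1 (236.29 m) are within range.

6, 5, 1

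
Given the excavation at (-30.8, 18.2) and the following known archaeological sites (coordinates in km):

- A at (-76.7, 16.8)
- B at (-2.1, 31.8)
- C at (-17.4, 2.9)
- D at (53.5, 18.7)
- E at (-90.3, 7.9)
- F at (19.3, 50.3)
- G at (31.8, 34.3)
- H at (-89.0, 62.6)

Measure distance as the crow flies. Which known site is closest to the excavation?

Distances from (-30.8, 18.2):
A: 45.9 km
B: 31.8 km
C: 20.3 km
D: 84.3 km
E: 60.4 km
F: 59.5 km
G: 64.6 km
H: 73.2 km
Minimum: C at 20.3 km.

C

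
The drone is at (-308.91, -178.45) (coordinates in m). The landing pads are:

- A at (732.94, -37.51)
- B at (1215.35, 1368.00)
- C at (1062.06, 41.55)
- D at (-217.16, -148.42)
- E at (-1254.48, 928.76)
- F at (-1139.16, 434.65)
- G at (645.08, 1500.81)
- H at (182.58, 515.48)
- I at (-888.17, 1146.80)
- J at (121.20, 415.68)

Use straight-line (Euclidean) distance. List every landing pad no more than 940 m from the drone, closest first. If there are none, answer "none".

D, J, H

Distances from (-308.91, -178.45):
A: √((1041.85)² + (140.94)²) = √(1085451.4225 + 19864.0836) = 1051.34 m
B: √((1524.26)² + (1546.45)²) = √(2323368.5476 + 2391507.6025) = 2171.38 m
C: √((1370.97)² + (220.00)²) = √(1879558.7409 + 48400.0000) = 1388.51 m
D: √((91.75)² + (30.03)²) = √(8418.0625 + 901.8009) = 96.54 m
E: √((-945.57)² + (1107.21)²) = √(894102.6249 + 1225913.9841) = 1456.03 m
F: √((-830.25)² + (613.10)²) = √(689315.0625 + 375891.6100) = 1032.09 m
G: √((953.99)² + (1679.26)²) = √(910096.9201 + 2819914.1476) = 1931.32 m
H: √((491.49)² + (693.93)²) = √(241562.4201 + 481538.8449) = 850.35 m
I: √((-579.26)² + (1325.25)²) = √(335542.1476 + 1756287.5625) = 1446.32 m
J: √((430.11)² + (594.13)²) = √(184994.6121 + 352990.4569) = 733.47 m
Threshold 940 m: D (96.54 m), J (733.47 m), H (850.35 m) are within range.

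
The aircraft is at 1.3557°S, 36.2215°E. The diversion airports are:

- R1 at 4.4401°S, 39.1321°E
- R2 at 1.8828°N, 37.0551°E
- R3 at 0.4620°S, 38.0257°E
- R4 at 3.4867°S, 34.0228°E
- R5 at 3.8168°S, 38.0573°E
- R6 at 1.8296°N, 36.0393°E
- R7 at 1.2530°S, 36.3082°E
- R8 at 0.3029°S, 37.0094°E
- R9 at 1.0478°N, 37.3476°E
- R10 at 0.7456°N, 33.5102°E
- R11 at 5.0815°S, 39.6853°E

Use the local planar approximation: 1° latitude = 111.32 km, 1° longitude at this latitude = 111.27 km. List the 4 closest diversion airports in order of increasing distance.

Distances from 1.3557°S, 36.2215°E:
R1: √((-3.0844·111.32)² + (2.9106·111.27)²) = √(117892.936203 + 104886.894293) = 471.9956 km
R2: √((3.2385·111.32)² + (0.8336·111.27)²) = √(129967.330316 + 8603.429178) = 372.2509 km
R3: √((0.8937·111.32)² + (1.8042·111.27)²) = √(9897.600293 + 40301.901112) = 224.0525 km
R4: √((-2.1310·111.32)² + (-2.1987·111.27)²) = √(56274.713773 + 59853.303966) = 340.7756 km
R5: √((-2.4611·111.32)² + (1.8358·111.27)²) = √(75059.370217 + 41726.014740) = 341.7388 km
R6: √((3.1853·111.32)² + (-0.1822·111.27)²) = √(125732.363237 + 411.010504) = 355.1667 km
R7: √((0.1027·111.32)² + (0.0867·111.27)²) = √(130.703520 + 93.066712) = 14.9590 km
R8: √((1.0528·111.32)² + (0.7879·111.27)²) = √(13735.299948 + 7685.964550) = 146.3601 km
R9: √((2.4035·111.32)² + (1.1261·111.27)²) = √(71587.080020 + 15700.377440) = 295.4445 km
R10: √((2.1013·111.32)² + (-2.7113·111.27)²) = √(54717.030024 + 91014.654380) = 381.7482 km
R11: √((-3.7258·111.32)² + (3.4638·111.27)²) = √(172022.585989 + 148546.283931) = 566.1880 km
Sorted: R7 (14.9590 km) < R8 (146.3601 km) < R3 (224.0525 km) < R9 (295.4445 km) < R4 (340.7756 km) < R5 (341.7388 km) < …

R7, R8, R3, R9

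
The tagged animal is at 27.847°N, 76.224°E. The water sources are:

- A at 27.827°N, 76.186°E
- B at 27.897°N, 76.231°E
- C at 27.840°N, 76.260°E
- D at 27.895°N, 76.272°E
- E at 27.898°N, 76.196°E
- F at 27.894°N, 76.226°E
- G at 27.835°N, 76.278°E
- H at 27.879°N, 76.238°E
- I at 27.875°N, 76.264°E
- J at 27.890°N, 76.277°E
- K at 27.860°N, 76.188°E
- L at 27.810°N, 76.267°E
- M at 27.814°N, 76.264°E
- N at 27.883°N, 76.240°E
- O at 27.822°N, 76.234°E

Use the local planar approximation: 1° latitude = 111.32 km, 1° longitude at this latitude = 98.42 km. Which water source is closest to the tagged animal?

Distances from 27.847°N, 76.224°E:
A: √((-0.020·111.32)² + (-0.038·98.42)²) = √(4.95686 + 13.98730) = 4.352 km
B: √((0.050·111.32)² + (0.007·98.42)²) = √(30.98036 + 0.47464) = 5.608 km
C: √((-0.007·111.32)² + (0.036·98.42)²) = √(0.60721 + 12.55370) = 3.628 km
D: √((0.048·111.32)² + (0.048·98.42)²) = √(28.55150 + 22.31769) = 7.132 km
E: √((0.051·111.32)² + (-0.028·98.42)²) = √(32.23196 + 7.59421) = 6.311 km
F: √((0.047·111.32)² + (0.002·98.42)²) = √(27.37424 + 0.03875) = 5.236 km
G: √((-0.012·111.32)² + (0.054·98.42)²) = √(1.78447 + 28.24582) = 5.480 km
H: √((0.032·111.32)² + (0.014·98.42)²) = √(12.68955 + 1.89855) = 3.819 km
I: √((0.028·111.32)² + (0.040·98.42)²) = √(9.71544 + 15.49839) = 5.021 km
J: √((0.043·111.32)² + (0.053·98.42)²) = √(22.91307 + 27.20937) = 7.080 km
K: √((0.013·111.32)² + (-0.036·98.42)²) = √(2.09427 + 12.55370) = 3.827 km
L: √((-0.037·111.32)² + (0.043·98.42)²) = √(16.96484 + 17.91033) = 5.906 km
M: √((-0.033·111.32)² + (0.040·98.42)²) = √(13.49504 + 15.49839) = 5.385 km
N: √((0.036·111.32)² + (0.016·98.42)²) = √(16.06022 + 2.47974) = 4.306 km
O: √((-0.025·111.32)² + (0.010·98.42)²) = √(7.74509 + 0.96865) = 2.952 km
Minimum: O at 2.952 km.

O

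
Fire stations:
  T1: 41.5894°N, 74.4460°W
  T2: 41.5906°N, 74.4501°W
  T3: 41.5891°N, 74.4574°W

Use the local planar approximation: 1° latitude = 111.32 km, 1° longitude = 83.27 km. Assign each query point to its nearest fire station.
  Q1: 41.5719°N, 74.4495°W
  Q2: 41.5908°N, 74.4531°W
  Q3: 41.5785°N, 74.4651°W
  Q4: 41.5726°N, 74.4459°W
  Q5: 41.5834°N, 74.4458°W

Q1 at 41.5719°N, 74.4495°W:
  T1: √((0.0175·111.32)² + (0.0035·83.27)²) = √(3.795094 + 0.084940) = 1.9698 km
  T2: √((0.0187·111.32)² + (-0.0006·83.27)²) = √(4.333408 + 0.002496) = 2.0823 km
  T3: √((0.0172·111.32)² + (-0.0079·83.27)²) = √(3.666091 + 0.432744) = 2.0246 km
  → nearest: T1 (1.9698 km)
Q2 at 41.5908°N, 74.4531°W:
  T1: √((-0.0014·111.32)² + (0.0071·83.27)²) = √(0.024289 + 0.349538) = 0.6114 km
  T2: √((-0.0002·111.32)² + (0.0030·83.27)²) = √(0.000496 + 0.062405) = 0.2508 km
  T3: √((-0.0017·111.32)² + (-0.0043·83.27)²) = √(0.035813 + 0.128208) = 0.4050 km
  → nearest: T2 (0.2508 km)
Q3 at 41.5785°N, 74.4651°W:
  T1: √((0.0109·111.32)² + (0.0191·83.27)²) = √(1.472310 + 2.529553) = 2.0005 km
  T2: √((0.0121·111.32)² + (0.0150·83.27)²) = √(1.814334 + 1.560126) = 1.8370 km
  T3: √((0.0106·111.32)² + (0.0077·83.27)²) = √(1.392381 + 0.411111) = 1.3429 km
  → nearest: T3 (1.3429 km)
Q4 at 41.5726°N, 74.4459°W:
  T1: √((0.0168·111.32)² + (-0.0001·83.27)²) = √(3.497558 + 0.000069) = 1.8702 km
  T2: √((0.0180·111.32)² + (-0.0042·83.27)²) = √(4.015054 + 0.122314) = 2.0341 km
  T3: √((0.0165·111.32)² + (-0.0115·83.27)²) = √(3.373761 + 0.917007) = 2.0714 km
  → nearest: T1 (1.8702 km)
Q5 at 41.5834°N, 74.4458°W:
  T1: √((0.0060·111.32)² + (-0.0002·83.27)²) = √(0.446117 + 0.000277) = 0.6681 km
  T2: √((0.0072·111.32)² + (-0.0043·83.27)²) = √(0.642409 + 0.128208) = 0.8778 km
  T3: √((0.0057·111.32)² + (-0.0116·83.27)²) = √(0.402621 + 0.933025) = 1.1557 km
  → nearest: T1 (0.6681 km)

Q1→T1; Q2→T2; Q3→T3; Q4→T1; Q5→T1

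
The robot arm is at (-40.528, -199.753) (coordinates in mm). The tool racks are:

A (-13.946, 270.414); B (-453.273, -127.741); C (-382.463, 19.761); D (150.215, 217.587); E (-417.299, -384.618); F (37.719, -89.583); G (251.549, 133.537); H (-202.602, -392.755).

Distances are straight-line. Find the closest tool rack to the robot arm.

Distances from (-40.528, -199.753):
A: √((26.582)² + (470.167)²) = √(706.60272 + 221057.00789) = 470.918 mm
B: √((-412.745)² + (72.012)²) = √(170358.43503 + 5185.72814) = 418.980 mm
C: √((-341.935)² + (219.514)²) = √(116919.54423 + 48186.39620) = 406.332 mm
D: √((190.743)² + (417.340)²) = √(36382.89205 + 174172.67560) = 458.863 mm
E: √((-376.771)² + (-184.865)²) = √(141956.38644 + 34175.06823) = 419.680 mm
F: √((78.247)² + (110.170)²) = √(6122.59301 + 12137.42890) = 135.130 mm
G: √((292.077)² + (333.290)²) = √(85308.97393 + 111082.22410) = 443.160 mm
H: √((-162.074)² + (-193.002)²) = √(26267.98148 + 37249.77200) = 252.027 mm
Minimum: F at 135.130 mm.

F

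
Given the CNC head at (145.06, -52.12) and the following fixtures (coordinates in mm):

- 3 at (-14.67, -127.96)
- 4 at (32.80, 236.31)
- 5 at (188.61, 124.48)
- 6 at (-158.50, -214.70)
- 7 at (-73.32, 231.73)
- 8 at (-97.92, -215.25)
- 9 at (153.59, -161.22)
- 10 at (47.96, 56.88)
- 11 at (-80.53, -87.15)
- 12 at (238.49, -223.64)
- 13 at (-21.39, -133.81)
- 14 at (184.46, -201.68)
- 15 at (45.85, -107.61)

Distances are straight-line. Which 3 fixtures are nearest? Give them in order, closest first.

Distances from (145.06, -52.12):
3: √((-159.73)² + (-75.84)²) = √(25513.6729 + 5751.7056) = 176.82 mm
4: √((-112.26)² + (288.43)²) = √(12602.3076 + 83191.8649) = 309.51 mm
5: √((43.55)² + (176.60)²) = √(1896.6025 + 31187.5600) = 181.89 mm
6: √((-303.56)² + (-162.58)²) = √(92148.6736 + 26432.2564) = 344.36 mm
7: √((-218.38)² + (283.85)²) = √(47689.8244 + 80570.8225) = 358.13 mm
8: √((-242.98)² + (-163.13)²) = √(59039.2804 + 26611.3969) = 292.66 mm
9: √((8.53)² + (-109.10)²) = √(72.7609 + 11902.8100) = 109.43 mm
10: √((-97.10)² + (109.00)²) = √(9428.4100 + 11881.0000) = 145.98 mm
11: √((-225.59)² + (-35.03)²) = √(50890.8481 + 1227.1009) = 228.29 mm
12: √((93.43)² + (-171.52)²) = √(8729.1649 + 29419.1104) = 195.32 mm
13: √((-166.45)² + (-81.69)²) = √(27705.6025 + 6673.2561) = 185.42 mm
14: √((39.40)² + (-149.56)²) = √(1552.3600 + 22368.1936) = 154.66 mm
15: √((-99.21)² + (-55.49)²) = √(9842.6241 + 3079.1401) = 113.67 mm
Sorted: 9 (109.43 mm) < 15 (113.67 mm) < 10 (145.98 mm) < 14 (154.66 mm) < 3 (176.82 mm) < …

9, 15, 10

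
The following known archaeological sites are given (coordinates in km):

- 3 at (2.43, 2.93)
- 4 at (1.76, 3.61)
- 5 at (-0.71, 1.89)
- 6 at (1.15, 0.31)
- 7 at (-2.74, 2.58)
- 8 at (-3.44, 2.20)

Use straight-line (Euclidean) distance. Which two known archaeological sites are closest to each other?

Pairwise distances:
7–8: 0.80 km
3–4: 0.95 km
5–7: 2.14 km
5–6: 2.44 km
5–8: 2.75 km
3–6: 2.92 km
4–5: 3.01 km
3–5: 3.31 km
4–6: 3.36 km
6–7: 4.50 km
4–7: 4.62 km
6–8: 4.96 km
3–7: 5.18 km
4–8: 5.39 km
3–8: 5.92 km
Closest pair: 7–8 at 0.80 km.

7 and 8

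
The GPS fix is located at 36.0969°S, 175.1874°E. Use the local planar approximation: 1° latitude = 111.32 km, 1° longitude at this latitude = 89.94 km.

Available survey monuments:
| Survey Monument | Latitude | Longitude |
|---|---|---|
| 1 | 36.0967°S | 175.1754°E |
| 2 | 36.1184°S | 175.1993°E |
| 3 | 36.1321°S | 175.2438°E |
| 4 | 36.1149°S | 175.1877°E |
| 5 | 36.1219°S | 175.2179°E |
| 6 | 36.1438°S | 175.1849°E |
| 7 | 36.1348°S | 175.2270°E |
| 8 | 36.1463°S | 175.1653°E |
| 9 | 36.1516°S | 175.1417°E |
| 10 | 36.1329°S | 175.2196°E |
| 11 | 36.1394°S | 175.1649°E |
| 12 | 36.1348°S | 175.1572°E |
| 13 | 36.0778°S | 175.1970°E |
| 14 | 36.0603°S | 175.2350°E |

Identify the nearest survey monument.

Distances from 36.0969°S, 175.1874°E:
1: √((0.0002·111.32)² + (-0.0120·89.94)²) = √(0.000496 + 1.164845) = 1.0795 km
2: √((-0.0215·111.32)² + (0.0119·89.94)²) = √(5.728268 + 1.145512) = 2.6218 km
3: √((-0.0352·111.32)² + (0.0564·89.94)²) = √(15.354360 + 25.731433) = 6.4098 km
4: √((-0.0180·111.32)² + (0.0003·89.94)²) = √(4.015054 + 0.000728) = 2.0039 km
5: √((-0.0250·111.32)² + (0.0305·89.94)²) = √(7.745089 + 7.524982) = 3.9077 km
6: √((-0.0469·111.32)² + (-0.0025·89.94)²) = √(27.257880 + 0.050558) = 5.2257 km
7: √((-0.0379·111.32)² + (0.0396·89.94)²) = √(17.800197 + 12.685166) = 5.5214 km
8: √((-0.0494·111.32)² + (-0.0221·89.94)²) = √(30.241289 + 3.950848) = 5.8474 km
9: √((-0.0547·111.32)² + (-0.0457·89.94)²) = √(37.078405 + 16.894221) = 7.3466 km
10: √((-0.0360·111.32)² + (0.0322·89.94)²) = √(16.060217 + 8.387210) = 4.9444 km
11: √((-0.0425·111.32)² + (-0.0225·89.94)²) = √(22.383307 + 4.095159) = 5.1457 km
12: √((-0.0379·111.32)² + (-0.0302·89.94)²) = √(17.800197 + 7.377677) = 5.0178 km
13: √((0.0191·111.32)² + (0.0096·89.94)²) = √(4.520777 + 0.745501) = 2.2948 km
14: √((0.0366·111.32)² + (0.0476·89.94)²) = √(16.600018 + 18.328194) = 5.9100 km
Minimum: 1 at 1.0795 km.

1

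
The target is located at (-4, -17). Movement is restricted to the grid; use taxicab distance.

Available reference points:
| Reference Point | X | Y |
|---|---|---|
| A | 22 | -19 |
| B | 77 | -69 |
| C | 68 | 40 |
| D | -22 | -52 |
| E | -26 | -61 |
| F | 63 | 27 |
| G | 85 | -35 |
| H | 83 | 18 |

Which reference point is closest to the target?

Distances from (-4, -17):
A: |26| + |-2| = 26 + 2 = 28
B: |81| + |-52| = 81 + 52 = 133
C: |72| + |57| = 72 + 57 = 129
D: |-18| + |-35| = 18 + 35 = 53
E: |-22| + |-44| = 22 + 44 = 66
F: |67| + |44| = 67 + 44 = 111
G: |89| + |-18| = 89 + 18 = 107
H: |87| + |35| = 87 + 35 = 122
Minimum: A at 28.

A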